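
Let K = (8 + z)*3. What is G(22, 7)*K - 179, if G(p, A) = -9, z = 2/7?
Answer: -2819/7 ≈ -402.71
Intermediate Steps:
z = 2/7 (z = 2*(⅐) = 2/7 ≈ 0.28571)
K = 174/7 (K = (8 + 2/7)*3 = (58/7)*3 = 174/7 ≈ 24.857)
G(22, 7)*K - 179 = -9*174/7 - 179 = -1566/7 - 179 = -2819/7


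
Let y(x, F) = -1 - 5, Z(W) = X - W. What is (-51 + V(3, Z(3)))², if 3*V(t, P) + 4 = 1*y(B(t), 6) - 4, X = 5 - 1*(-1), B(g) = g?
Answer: 27889/9 ≈ 3098.8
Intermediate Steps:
X = 6 (X = 5 + 1 = 6)
Z(W) = 6 - W
y(x, F) = -6
V(t, P) = -14/3 (V(t, P) = -4/3 + (1*(-6) - 4)/3 = -4/3 + (-6 - 4)/3 = -4/3 + (⅓)*(-10) = -4/3 - 10/3 = -14/3)
(-51 + V(3, Z(3)))² = (-51 - 14/3)² = (-167/3)² = 27889/9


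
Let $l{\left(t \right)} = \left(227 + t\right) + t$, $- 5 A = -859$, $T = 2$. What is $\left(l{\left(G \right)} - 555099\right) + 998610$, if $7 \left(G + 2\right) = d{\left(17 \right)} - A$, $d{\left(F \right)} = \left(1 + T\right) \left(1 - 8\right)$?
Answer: $\frac{15528762}{35} \approx 4.4368 \cdot 10^{5}$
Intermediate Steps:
$d{\left(F \right)} = -21$ ($d{\left(F \right)} = \left(1 + 2\right) \left(1 - 8\right) = 3 \left(-7\right) = -21$)
$A = \frac{859}{5}$ ($A = \left(- \frac{1}{5}\right) \left(-859\right) = \frac{859}{5} \approx 171.8$)
$G = - \frac{1034}{35}$ ($G = -2 + \frac{-21 - \frac{859}{5}}{7} = -2 + \frac{1}{7} \left(- \frac{964}{5}\right) = -2 - \frac{964}{35} = - \frac{1034}{35} \approx -29.543$)
$l{\left(t \right)} = 227 + 2 t$
$\left(l{\left(G \right)} - 555099\right) + 998610 = \left(\left(227 + 2 \left(- \frac{1034}{35}\right)\right) - 555099\right) + 998610 = \left(\left(227 - \frac{2068}{35}\right) - 555099\right) + 998610 = \left(\frac{5877}{35} - 555099\right) + 998610 = - \frac{19422588}{35} + 998610 = \frac{15528762}{35}$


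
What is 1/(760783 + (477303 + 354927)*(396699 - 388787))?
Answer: 1/6585364543 ≈ 1.5185e-10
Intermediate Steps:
1/(760783 + (477303 + 354927)*(396699 - 388787)) = 1/(760783 + 832230*7912) = 1/(760783 + 6584603760) = 1/6585364543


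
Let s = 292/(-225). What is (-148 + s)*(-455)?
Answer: 3056872/45 ≈ 67931.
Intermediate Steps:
s = -292/225 (s = 292*(-1/225) = -292/225 ≈ -1.2978)
(-148 + s)*(-455) = (-148 - 292/225)*(-455) = -33592/225*(-455) = 3056872/45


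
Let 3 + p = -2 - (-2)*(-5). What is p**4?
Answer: 50625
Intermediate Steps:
p = -15 (p = -3 + (-2 - (-2)*(-5)) = -3 + (-2 - 1*10) = -3 + (-2 - 10) = -3 - 12 = -15)
p**4 = (-15)**4 = 50625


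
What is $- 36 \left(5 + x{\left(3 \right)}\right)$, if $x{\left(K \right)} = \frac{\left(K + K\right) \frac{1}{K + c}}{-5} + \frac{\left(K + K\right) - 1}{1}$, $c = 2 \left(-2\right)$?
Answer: $- \frac{2016}{5} \approx -403.2$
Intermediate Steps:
$c = -4$
$x{\left(K \right)} = -1 + 2 K - \frac{2 K}{5 \left(-4 + K\right)}$ ($x{\left(K \right)} = \frac{\left(K + K\right) \frac{1}{K - 4}}{-5} + \frac{\left(K + K\right) - 1}{1} = \frac{2 K}{-4 + K} \left(- \frac{1}{5}\right) + \left(2 K - 1\right) 1 = \frac{2 K}{-4 + K} \left(- \frac{1}{5}\right) + \left(-1 + 2 K\right) 1 = - \frac{2 K}{5 \left(-4 + K\right)} + \left(-1 + 2 K\right) = -1 + 2 K - \frac{2 K}{5 \left(-4 + K\right)}$)
$- 36 \left(5 + x{\left(3 \right)}\right) = - 36 \left(5 + \frac{20 - 141 + 10 \cdot 3^{2}}{5 \left(-4 + 3\right)}\right) = - 36 \left(5 + \frac{20 - 141 + 10 \cdot 9}{5 \left(-1\right)}\right) = - 36 \left(5 + \frac{1}{5} \left(-1\right) \left(20 - 141 + 90\right)\right) = - 36 \left(5 + \frac{1}{5} \left(-1\right) \left(-31\right)\right) = - 36 \left(5 + \frac{31}{5}\right) = \left(-36\right) \frac{56}{5} = - \frac{2016}{5}$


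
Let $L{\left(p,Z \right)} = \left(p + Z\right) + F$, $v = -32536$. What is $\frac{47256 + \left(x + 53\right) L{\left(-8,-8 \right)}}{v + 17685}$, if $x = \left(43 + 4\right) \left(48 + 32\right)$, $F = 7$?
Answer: $- \frac{12939}{14851} \approx -0.87125$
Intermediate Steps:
$x = 3760$ ($x = 47 \cdot 80 = 3760$)
$L{\left(p,Z \right)} = 7 + Z + p$ ($L{\left(p,Z \right)} = \left(p + Z\right) + 7 = \left(Z + p\right) + 7 = 7 + Z + p$)
$\frac{47256 + \left(x + 53\right) L{\left(-8,-8 \right)}}{v + 17685} = \frac{47256 + \left(3760 + 53\right) \left(7 - 8 - 8\right)}{-32536 + 17685} = \frac{47256 + 3813 \left(-9\right)}{-14851} = \left(47256 - 34317\right) \left(- \frac{1}{14851}\right) = 12939 \left(- \frac{1}{14851}\right) = - \frac{12939}{14851}$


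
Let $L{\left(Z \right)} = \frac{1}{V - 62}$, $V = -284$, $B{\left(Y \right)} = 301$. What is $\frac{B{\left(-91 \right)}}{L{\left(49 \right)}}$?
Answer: $-104146$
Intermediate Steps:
$L{\left(Z \right)} = - \frac{1}{346}$ ($L{\left(Z \right)} = \frac{1}{-284 - 62} = \frac{1}{-346} = - \frac{1}{346}$)
$\frac{B{\left(-91 \right)}}{L{\left(49 \right)}} = \frac{301}{- \frac{1}{346}} = 301 \left(-346\right) = -104146$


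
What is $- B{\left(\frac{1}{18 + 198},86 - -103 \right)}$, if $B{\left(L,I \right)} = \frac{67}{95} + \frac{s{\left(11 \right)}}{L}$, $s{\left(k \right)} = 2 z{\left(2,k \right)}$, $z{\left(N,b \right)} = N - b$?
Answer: $\frac{369293}{95} \approx 3887.3$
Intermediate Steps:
$s{\left(k \right)} = 4 - 2 k$ ($s{\left(k \right)} = 2 \left(2 - k\right) = 4 - 2 k$)
$B{\left(L,I \right)} = \frac{67}{95} - \frac{18}{L}$ ($B{\left(L,I \right)} = \frac{67}{95} + \frac{4 - 22}{L} = 67 \cdot \frac{1}{95} + \frac{4 - 22}{L} = \frac{67}{95} - \frac{18}{L}$)
$- B{\left(\frac{1}{18 + 198},86 - -103 \right)} = - (\frac{67}{95} - \frac{18}{\frac{1}{18 + 198}}) = - (\frac{67}{95} - \frac{18}{\frac{1}{216}}) = - (\frac{67}{95} - 18 \frac{1}{\frac{1}{216}}) = - (\frac{67}{95} - 3888) = \left(-1\right) \left(- \frac{369293}{95}\right) = \frac{369293}{95}$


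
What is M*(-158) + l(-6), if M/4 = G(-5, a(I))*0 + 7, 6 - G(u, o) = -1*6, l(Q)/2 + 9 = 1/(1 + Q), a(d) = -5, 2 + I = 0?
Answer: -22212/5 ≈ -4442.4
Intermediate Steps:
I = -2 (I = -2 + 0 = -2)
l(Q) = -18 + 2/(1 + Q)
G(u, o) = 12 (G(u, o) = 6 - (-1)*6 = 6 - 1*(-6) = 6 + 6 = 12)
M = 28 (M = 4*(12*0 + 7) = 4*(0 + 7) = 4*7 = 28)
M*(-158) + l(-6) = 28*(-158) + 2*(-8 - 9*(-6))/(1 - 6) = -4424 + 2*(-8 + 54)/(-5) = -4424 + 2*(-⅕)*46 = -4424 - 92/5 = -22212/5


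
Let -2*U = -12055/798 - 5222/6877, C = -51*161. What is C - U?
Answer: -90208476403/10975692 ≈ -8218.9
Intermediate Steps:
C = -8211
U = 87069391/10975692 (U = -(-12055/798 - 5222/6877)/2 = -½*(-87069391/5487846) = 87069391/10975692 ≈ 7.9329)
C - U = -8211 - 1*87069391/10975692 = -8211 - 87069391/10975692 = -90208476403/10975692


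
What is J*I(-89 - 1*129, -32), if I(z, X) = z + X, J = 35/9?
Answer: -8750/9 ≈ -972.22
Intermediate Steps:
J = 35/9 (J = 35*(⅑) = 35/9 ≈ 3.8889)
I(z, X) = X + z
J*I(-89 - 1*129, -32) = 35*(-32 + (-89 - 1*129))/9 = 35*(-32 + (-89 - 129))/9 = 35*(-32 - 218)/9 = (35/9)*(-250) = -8750/9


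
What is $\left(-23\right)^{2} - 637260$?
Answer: $-636731$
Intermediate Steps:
$\left(-23\right)^{2} - 637260 = 529 - 637260 = -636731$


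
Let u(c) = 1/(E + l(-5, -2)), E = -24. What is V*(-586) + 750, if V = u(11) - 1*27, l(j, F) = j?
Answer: 481174/29 ≈ 16592.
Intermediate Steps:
u(c) = -1/29 (u(c) = 1/(-24 - 5) = 1/(-29) = -1/29)
V = -784/29 (V = -1/29 - 1*27 = -1/29 - 27 = -784/29 ≈ -27.034)
V*(-586) + 750 = -784/29*(-586) + 750 = 459424/29 + 750 = 481174/29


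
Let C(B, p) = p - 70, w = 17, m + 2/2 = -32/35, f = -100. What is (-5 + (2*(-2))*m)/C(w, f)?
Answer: -93/5950 ≈ -0.015630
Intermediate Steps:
m = -67/35 (m = -1 - 32/35 = -67/35 ≈ -1.9143)
C(B, p) = -70 + p
(-5 + (2*(-2))*m)/C(w, f) = (-5 + (2*(-2))*(-67/35))/(-70 - 100) = (-5 - 4*(-67/35))/(-170) = (-5 + 268/35)*(-1/170) = (93/35)*(-1/170) = -93/5950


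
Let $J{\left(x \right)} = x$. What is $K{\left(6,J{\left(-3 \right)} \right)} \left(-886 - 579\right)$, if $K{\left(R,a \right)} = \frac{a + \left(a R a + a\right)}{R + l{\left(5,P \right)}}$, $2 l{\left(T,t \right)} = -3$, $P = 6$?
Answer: $- \frac{46880}{3} \approx -15627.0$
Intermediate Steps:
$l{\left(T,t \right)} = - \frac{3}{2}$ ($l{\left(T,t \right)} = \frac{1}{2} \left(-3\right) = - \frac{3}{2}$)
$K{\left(R,a \right)} = \frac{2 a + R a^{2}}{- \frac{3}{2} + R}$ ($K{\left(R,a \right)} = \frac{a + \left(a R a + a\right)}{R - \frac{3}{2}} = \frac{a + \left(R a a + a\right)}{- \frac{3}{2} + R} = \frac{a + \left(R a^{2} + a\right)}{- \frac{3}{2} + R} = \frac{a + \left(a + R a^{2}\right)}{- \frac{3}{2} + R} = \frac{2 a + R a^{2}}{- \frac{3}{2} + R}$)
$K{\left(6,J{\left(-3 \right)} \right)} \left(-886 - 579\right) = 2 \left(-3\right) \frac{1}{-3 + 2 \cdot 6} \left(2 + 6 \left(-3\right)\right) \left(-886 - 579\right) = 2 \left(-3\right) \frac{1}{-3 + 12} \left(2 - 18\right) \left(-1465\right) = 2 \left(-3\right) \frac{1}{9} \left(-16\right) \left(-1465\right) = \frac{32}{3} \left(-1465\right) = - \frac{46880}{3}$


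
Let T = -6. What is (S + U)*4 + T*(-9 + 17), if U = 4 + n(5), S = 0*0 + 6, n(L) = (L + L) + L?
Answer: 52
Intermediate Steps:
n(L) = 3*L (n(L) = 2*L + L = 3*L)
S = 6 (S = 0 + 6 = 6)
U = 19 (U = 4 + 3*5 = 4 + 15 = 19)
(S + U)*4 + T*(-9 + 17) = (6 + 19)*4 - 6*(-9 + 17) = 25*4 - 6*8 = 100 - 48 = 52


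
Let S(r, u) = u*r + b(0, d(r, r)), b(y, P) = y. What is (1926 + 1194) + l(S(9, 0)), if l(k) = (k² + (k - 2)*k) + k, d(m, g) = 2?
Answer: 3120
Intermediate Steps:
S(r, u) = r*u (S(r, u) = u*r + 0 = r*u + 0 = r*u)
l(k) = k + k² + k*(-2 + k) (l(k) = (k² + (-2 + k)*k) + k = (k² + k*(-2 + k)) + k = k + k² + k*(-2 + k))
(1926 + 1194) + l(S(9, 0)) = (1926 + 1194) + (9*0)*(-1 + 2*(9*0)) = 3120 + 0*(-1 + 2*0) = 3120 + 0*(-1 + 0) = 3120 + 0*(-1) = 3120 + 0 = 3120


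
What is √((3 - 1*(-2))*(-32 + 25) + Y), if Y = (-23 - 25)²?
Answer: √2269 ≈ 47.634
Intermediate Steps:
Y = 2304 (Y = (-48)² = 2304)
√((3 - 1*(-2))*(-32 + 25) + Y) = √((3 - 1*(-2))*(-32 + 25) + 2304) = √((3 + 2)*(-7) + 2304) = √(5*(-7) + 2304) = √(-35 + 2304) = √2269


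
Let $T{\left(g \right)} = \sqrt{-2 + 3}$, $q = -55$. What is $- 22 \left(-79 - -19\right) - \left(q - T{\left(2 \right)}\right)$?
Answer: $1376$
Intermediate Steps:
$T{\left(g \right)} = 1$ ($T{\left(g \right)} = \sqrt{1} = 1$)
$- 22 \left(-79 - -19\right) - \left(q - T{\left(2 \right)}\right) = - 22 \left(-79 - -19\right) + \left(1 - -55\right) = - 22 \left(-79 + 19\right) + \left(1 + 55\right) = \left(-22\right) \left(-60\right) + 56 = 1320 + 56 = 1376$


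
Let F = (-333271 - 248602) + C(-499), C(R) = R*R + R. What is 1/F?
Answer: -1/333371 ≈ -2.9997e-6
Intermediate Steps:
C(R) = R + R**2 (C(R) = R**2 + R = R + R**2)
F = -333371 (F = (-333271 - 248602) - 499*(1 - 499) = -581873 - 499*(-498) = -581873 + 248502 = -333371)
1/F = 1/(-333371) = -1/333371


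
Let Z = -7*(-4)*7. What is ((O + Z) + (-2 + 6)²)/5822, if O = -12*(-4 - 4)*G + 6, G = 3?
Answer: 253/2911 ≈ 0.086912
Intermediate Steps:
Z = 196 (Z = 28*7 = 196)
O = 294 (O = -12*(-4 - 4)*3 + 6 = -(-96)*3 + 6 = -12*(-24) + 6 = 288 + 6 = 294)
((O + Z) + (-2 + 6)²)/5822 = ((294 + 196) + (-2 + 6)²)/5822 = (490 + 4²)*(1/5822) = (490 + 16)*(1/5822) = 506*(1/5822) = 253/2911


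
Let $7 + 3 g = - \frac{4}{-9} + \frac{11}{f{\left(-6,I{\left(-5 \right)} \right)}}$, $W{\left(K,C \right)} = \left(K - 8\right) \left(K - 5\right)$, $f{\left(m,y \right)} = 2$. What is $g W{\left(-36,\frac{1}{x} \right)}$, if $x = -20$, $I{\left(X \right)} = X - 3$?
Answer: $- \frac{17138}{27} \approx -634.74$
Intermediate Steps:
$I{\left(X \right)} = -3 + X$
$W{\left(K,C \right)} = \left(-8 + K\right) \left(-5 + K\right)$
$g = - \frac{19}{54}$ ($g = - \frac{7}{3} + \frac{- \frac{4}{-9} + \frac{11}{2}}{3} = - \frac{7}{3} + \frac{\left(-4\right) \left(- \frac{1}{9}\right) + 11 \cdot \frac{1}{2}}{3} = - \frac{7}{3} + \frac{\frac{4}{9} + \frac{11}{2}}{3} = - \frac{7}{3} + \frac{1}{3} \cdot \frac{107}{18} = - \frac{7}{3} + \frac{107}{54} = - \frac{19}{54} \approx -0.35185$)
$g W{\left(-36,\frac{1}{x} \right)} = - \frac{19 \left(40 + \left(-36\right)^{2} - -468\right)}{54} = - \frac{19 \left(40 + 1296 + 468\right)}{54} = \left(- \frac{19}{54}\right) 1804 = - \frac{17138}{27}$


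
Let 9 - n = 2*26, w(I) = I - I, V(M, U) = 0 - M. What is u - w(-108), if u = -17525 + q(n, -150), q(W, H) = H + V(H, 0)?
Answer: -17525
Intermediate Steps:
V(M, U) = -M
w(I) = 0
n = -43 (n = 9 - 2*26 = 9 - 1*52 = 9 - 52 = -43)
q(W, H) = 0 (q(W, H) = H - H = 0)
u = -17525 (u = -17525 + 0 = -17525)
u - w(-108) = -17525 - 1*0 = -17525 + 0 = -17525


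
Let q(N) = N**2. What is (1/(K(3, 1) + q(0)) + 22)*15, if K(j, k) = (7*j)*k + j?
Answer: 2645/8 ≈ 330.63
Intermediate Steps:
K(j, k) = j + 7*j*k (K(j, k) = 7*j*k + j = j + 7*j*k)
(1/(K(3, 1) + q(0)) + 22)*15 = (1/(3*(1 + 7*1) + 0**2) + 22)*15 = (1/(3*(1 + 7) + 0) + 22)*15 = (1/(3*8 + 0) + 22)*15 = (1/(24 + 0) + 22)*15 = (1/24 + 22)*15 = (529/24)*15 = 2645/8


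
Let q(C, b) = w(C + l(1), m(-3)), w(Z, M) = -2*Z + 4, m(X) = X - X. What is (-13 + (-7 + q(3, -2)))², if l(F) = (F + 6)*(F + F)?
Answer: 2500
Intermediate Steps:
l(F) = 2*F*(6 + F) (l(F) = (6 + F)*(2*F) = 2*F*(6 + F))
m(X) = 0
w(Z, M) = 4 - 2*Z
q(C, b) = -24 - 2*C (q(C, b) = 4 - 2*(C + 2*1*(6 + 1)) = 4 - 2*(C + 2*1*7) = 4 - 2*(C + 14) = 4 - 2*(14 + C) = 4 + (-28 - 2*C) = -24 - 2*C)
(-13 + (-7 + q(3, -2)))² = (-13 + (-7 + (-24 - 2*3)))² = (-13 + (-7 + (-24 - 6)))² = (-13 + (-7 - 30))² = (-13 - 37)² = (-50)² = 2500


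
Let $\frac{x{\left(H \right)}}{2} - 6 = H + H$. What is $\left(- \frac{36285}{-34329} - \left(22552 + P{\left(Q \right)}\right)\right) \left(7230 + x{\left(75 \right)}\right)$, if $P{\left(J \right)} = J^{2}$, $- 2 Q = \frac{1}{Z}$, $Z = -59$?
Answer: $- \frac{13549558801116717}{79666166} \approx -1.7008 \cdot 10^{8}$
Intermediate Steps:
$x{\left(H \right)} = 12 + 4 H$ ($x{\left(H \right)} = 12 + 2 \left(H + H\right) = 12 + 2 \cdot 2 H = 12 + 4 H$)
$Q = \frac{1}{118}$ ($Q = - \frac{1}{2 \left(-59\right)} = \left(- \frac{1}{2}\right) \left(- \frac{1}{59}\right) = \frac{1}{118} \approx 0.0084746$)
$\left(- \frac{36285}{-34329} - \left(22552 + P{\left(Q \right)}\right)\right) \left(7230 + x{\left(75 \right)}\right) = \left(- \frac{36285}{-34329} - \frac{314014049}{13924}\right) \left(7230 + \left(12 + 4 \cdot 75\right)\right) = \left(\left(-36285\right) \left(- \frac{1}{34329}\right) - \frac{314014049}{13924}\right) \left(7230 + \left(12 + 300\right)\right) = \left(\frac{12095}{11443} - \frac{314014049}{13924}\right) \left(7230 + 312\right) = \left(\frac{12095}{11443} - \frac{314014049}{13924}\right) 7542 = \left(- \frac{3593094351927}{159332332}\right) 7542 = - \frac{13549558801116717}{79666166}$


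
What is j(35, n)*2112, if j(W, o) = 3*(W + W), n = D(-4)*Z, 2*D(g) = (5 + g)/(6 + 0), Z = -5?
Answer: 443520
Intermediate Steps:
D(g) = 5/12 + g/12 (D(g) = ((5 + g)/(6 + 0))/2 = ((5 + g)/6)/2 = ((5 + g)*(⅙))/2 = (⅚ + g/6)/2 = 5/12 + g/12)
n = -5/12 (n = (5/12 + (1/12)*(-4))*(-5) = (5/12 - ⅓)*(-5) = (1/12)*(-5) = -5/12 ≈ -0.41667)
j(W, o) = 6*W (j(W, o) = 3*(2*W) = 6*W)
j(35, n)*2112 = (6*35)*2112 = 210*2112 = 443520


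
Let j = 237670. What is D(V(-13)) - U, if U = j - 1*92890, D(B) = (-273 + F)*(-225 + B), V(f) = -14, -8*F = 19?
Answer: -631723/8 ≈ -78965.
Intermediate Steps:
F = -19/8 (F = -⅛*19 = -19/8 ≈ -2.3750)
D(B) = 495675/8 - 2203*B/8 (D(B) = (-273 - 19/8)*(-225 + B) = -2203*(-225 + B)/8 = 495675/8 - 2203*B/8)
U = 144780 (U = 237670 - 1*92890 = 237670 - 92890 = 144780)
D(V(-13)) - U = (495675/8 - 2203/8*(-14)) - 1*144780 = (495675/8 + 15421/4) - 144780 = 526517/8 - 144780 = -631723/8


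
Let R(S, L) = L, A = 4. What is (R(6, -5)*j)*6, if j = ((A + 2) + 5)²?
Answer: -3630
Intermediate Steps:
j = 121 (j = ((4 + 2) + 5)² = (6 + 5)² = 11² = 121)
(R(6, -5)*j)*6 = -5*121*6 = -605*6 = -3630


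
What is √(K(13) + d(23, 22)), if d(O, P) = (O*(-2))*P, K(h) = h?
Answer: 3*I*√111 ≈ 31.607*I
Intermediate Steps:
d(O, P) = -2*O*P (d(O, P) = (-2*O)*P = -2*O*P)
√(K(13) + d(23, 22)) = √(13 - 2*23*22) = √(13 - 1012) = √(-999) = 3*I*√111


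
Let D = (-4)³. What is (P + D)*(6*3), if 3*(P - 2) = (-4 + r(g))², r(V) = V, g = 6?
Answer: -1092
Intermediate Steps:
D = -64
P = 10/3 (P = 2 + (-4 + 6)²/3 = 2 + (⅓)*2² = 2 + (⅓)*4 = 2 + 4/3 = 10/3 ≈ 3.3333)
(P + D)*(6*3) = (10/3 - 64)*(6*3) = -182/3*18 = -1092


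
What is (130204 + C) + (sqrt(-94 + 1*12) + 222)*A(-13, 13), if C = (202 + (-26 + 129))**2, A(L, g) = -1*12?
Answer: 220565 - 12*I*sqrt(82) ≈ 2.2057e+5 - 108.66*I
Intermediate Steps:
A(L, g) = -12
C = 93025 (C = (202 + 103)**2 = 305**2 = 93025)
(130204 + C) + (sqrt(-94 + 1*12) + 222)*A(-13, 13) = (130204 + 93025) + (sqrt(-94 + 1*12) + 222)*(-12) = 223229 + (sqrt(-94 + 12) + 222)*(-12) = 223229 + (sqrt(-82) + 222)*(-12) = 223229 + (I*sqrt(82) + 222)*(-12) = 223229 + (222 + I*sqrt(82))*(-12) = 223229 + (-2664 - 12*I*sqrt(82)) = 220565 - 12*I*sqrt(82)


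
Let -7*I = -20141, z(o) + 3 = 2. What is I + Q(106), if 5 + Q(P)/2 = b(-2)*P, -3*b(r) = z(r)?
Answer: 61697/21 ≈ 2938.0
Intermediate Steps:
z(o) = -1 (z(o) = -3 + 2 = -1)
I = 20141/7 (I = -1/7*(-20141) = 20141/7 ≈ 2877.3)
b(r) = 1/3 (b(r) = -1/3*(-1) = 1/3)
Q(P) = -10 + 2*P/3 (Q(P) = -10 + 2*(P/3) = -10 + 2*P/3)
I + Q(106) = 20141/7 + (-10 + (2/3)*106) = 20141/7 + (-10 + 212/3) = 20141/7 + 182/3 = 61697/21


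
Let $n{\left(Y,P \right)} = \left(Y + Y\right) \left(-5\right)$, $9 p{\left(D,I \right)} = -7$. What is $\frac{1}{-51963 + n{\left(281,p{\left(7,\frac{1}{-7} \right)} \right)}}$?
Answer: $- \frac{1}{54773} \approx -1.8257 \cdot 10^{-5}$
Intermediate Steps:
$p{\left(D,I \right)} = - \frac{7}{9}$ ($p{\left(D,I \right)} = \frac{1}{9} \left(-7\right) = - \frac{7}{9}$)
$n{\left(Y,P \right)} = - 10 Y$ ($n{\left(Y,P \right)} = 2 Y \left(-5\right) = - 10 Y$)
$\frac{1}{-51963 + n{\left(281,p{\left(7,\frac{1}{-7} \right)} \right)}} = \frac{1}{-51963 - 2810} = \frac{1}{-54773} = - \frac{1}{54773}$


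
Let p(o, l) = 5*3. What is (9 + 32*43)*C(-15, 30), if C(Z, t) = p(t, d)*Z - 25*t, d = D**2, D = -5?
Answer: -1350375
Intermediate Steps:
d = 25 (d = (-5)**2 = 25)
p(o, l) = 15
C(Z, t) = -25*t + 15*Z (C(Z, t) = 15*Z - 25*t = -25*t + 15*Z)
(9 + 32*43)*C(-15, 30) = (9 + 32*43)*(-25*30 + 15*(-15)) = (9 + 1376)*(-750 - 225) = 1385*(-975) = -1350375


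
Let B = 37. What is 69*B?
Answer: 2553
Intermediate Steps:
69*B = 69*37 = 2553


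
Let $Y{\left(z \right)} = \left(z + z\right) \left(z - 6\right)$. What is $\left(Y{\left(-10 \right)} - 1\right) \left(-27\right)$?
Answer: $-8613$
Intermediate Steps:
$Y{\left(z \right)} = 2 z \left(-6 + z\right)$
$\left(Y{\left(-10 \right)} - 1\right) \left(-27\right) = \left(2 \left(-10\right) \left(-6 - 10\right) - 1\right) \left(-27\right) = \left(2 \left(-10\right) \left(-16\right) - 1\right) \left(-27\right) = \left(320 - 1\right) \left(-27\right) = 319 \left(-27\right) = -8613$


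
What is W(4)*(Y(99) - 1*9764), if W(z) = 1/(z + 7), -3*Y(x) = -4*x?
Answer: -9632/11 ≈ -875.64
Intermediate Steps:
Y(x) = 4*x/3 (Y(x) = -(-4)*x/3 = 4*x/3)
W(z) = 1/(7 + z)
W(4)*(Y(99) - 1*9764) = ((4/3)*99 - 1*9764)/(7 + 4) = (132 - 9764)/11 = (1/11)*(-9632) = -9632/11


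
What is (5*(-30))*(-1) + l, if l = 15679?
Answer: 15829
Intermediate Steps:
(5*(-30))*(-1) + l = (5*(-30))*(-1) + 15679 = -150*(-1) + 15679 = 150 + 15679 = 15829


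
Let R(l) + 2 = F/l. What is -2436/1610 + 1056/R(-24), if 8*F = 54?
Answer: -3898782/8395 ≈ -464.42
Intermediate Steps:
F = 27/4 (F = (⅛)*54 = 27/4 ≈ 6.7500)
R(l) = -2 + 27/(4*l)
-2436/1610 + 1056/R(-24) = -2436/1610 + 1056/(-2 + (27/4)/(-24)) = -2436*1/1610 + 1056/(-2 + (27/4)*(-1/24)) = -174/115 + 1056/(-2 - 9/32) = -174/115 + 1056/(-73/32) = -174/115 + 1056*(-32/73) = -174/115 - 33792/73 = -3898782/8395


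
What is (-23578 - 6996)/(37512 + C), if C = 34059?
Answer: -30574/71571 ≈ -0.42718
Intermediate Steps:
(-23578 - 6996)/(37512 + C) = (-23578 - 6996)/(37512 + 34059) = -30574/71571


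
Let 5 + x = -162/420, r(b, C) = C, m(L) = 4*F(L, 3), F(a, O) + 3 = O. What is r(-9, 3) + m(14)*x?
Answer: 3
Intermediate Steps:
F(a, O) = -3 + O
m(L) = 0 (m(L) = 4*(-3 + 3) = 4*0 = 0)
x = -377/70 (x = -5 - 162/420 = -5 - 162*1/420 = -5 - 27/70 = -377/70 ≈ -5.3857)
r(-9, 3) + m(14)*x = 3 + 0*(-377/70) = 3 + 0 = 3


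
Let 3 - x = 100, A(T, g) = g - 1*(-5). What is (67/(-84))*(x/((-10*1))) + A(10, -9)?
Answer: -9859/840 ≈ -11.737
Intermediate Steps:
A(T, g) = 5 + g (A(T, g) = g + 5 = 5 + g)
x = -97 (x = 3 - 1*100 = 3 - 100 = -97)
(67/(-84))*(x/((-10*1))) + A(10, -9) = (67/(-84))*(-97/((-10*1))) + (5 - 9) = (67*(-1/84))*(-97/(-10)) - 4 = -(-6499)*(-1)/(84*10) - 4 = -67/84*97/10 - 4 = -6499/840 - 4 = -9859/840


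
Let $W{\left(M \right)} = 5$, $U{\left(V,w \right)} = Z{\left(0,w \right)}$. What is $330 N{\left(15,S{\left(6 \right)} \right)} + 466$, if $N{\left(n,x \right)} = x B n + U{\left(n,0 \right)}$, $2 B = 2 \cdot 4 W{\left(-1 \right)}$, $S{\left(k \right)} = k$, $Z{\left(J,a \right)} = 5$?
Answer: $596116$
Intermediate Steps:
$U{\left(V,w \right)} = 5$
$B = 20$ ($B = \frac{2 \cdot 4 \cdot 5}{2} = \frac{8 \cdot 5}{2} = \frac{1}{2} \cdot 40 = 20$)
$N{\left(n,x \right)} = 5 + 20 n x$ ($N{\left(n,x \right)} = x 20 n + 5 = 20 x n + 5 = 20 n x + 5 = 5 + 20 n x$)
$330 N{\left(15,S{\left(6 \right)} \right)} + 466 = 330 \left(5 + 20 \cdot 15 \cdot 6\right) + 466 = 330 \left(5 + 1800\right) + 466 = 330 \cdot 1805 + 466 = 595650 + 466 = 596116$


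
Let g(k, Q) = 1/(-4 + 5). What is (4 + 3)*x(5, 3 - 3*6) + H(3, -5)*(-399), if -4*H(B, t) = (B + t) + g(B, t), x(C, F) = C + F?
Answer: -679/4 ≈ -169.75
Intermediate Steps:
g(k, Q) = 1 (g(k, Q) = 1/1 = 1)
H(B, t) = -¼ - B/4 - t/4 (H(B, t) = -((B + t) + 1)/4 = -(1 + B + t)/4 = -¼ - B/4 - t/4)
(4 + 3)*x(5, 3 - 3*6) + H(3, -5)*(-399) = (4 + 3)*(5 + (3 - 3*6)) + (-¼ - ¼*3 - ¼*(-5))*(-399) = 7*(5 + (3 - 18)) + (-¼ - ¾ + 5/4)*(-399) = 7*(5 - 15) + (¼)*(-399) = 7*(-10) - 399/4 = -70 - 399/4 = -679/4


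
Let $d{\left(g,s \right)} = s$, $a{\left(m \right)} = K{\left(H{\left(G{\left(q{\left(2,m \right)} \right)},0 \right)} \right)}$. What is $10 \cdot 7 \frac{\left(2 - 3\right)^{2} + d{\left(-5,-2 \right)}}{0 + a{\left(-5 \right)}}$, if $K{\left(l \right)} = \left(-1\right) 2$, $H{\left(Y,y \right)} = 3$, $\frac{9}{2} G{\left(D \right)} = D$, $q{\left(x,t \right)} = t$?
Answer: $35$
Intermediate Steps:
$G{\left(D \right)} = \frac{2 D}{9}$
$K{\left(l \right)} = -2$
$a{\left(m \right)} = -2$
$10 \cdot 7 \frac{\left(2 - 3\right)^{2} + d{\left(-5,-2 \right)}}{0 + a{\left(-5 \right)}} = 10 \cdot 7 \frac{\left(2 - 3\right)^{2} - 2}{0 - 2} = 70 \frac{\left(-1\right)^{2} - 2}{-2} = 70 \left(1 - 2\right) \left(- \frac{1}{2}\right) = 70 \left(\left(-1\right) \left(- \frac{1}{2}\right)\right) = 70 \cdot \frac{1}{2} = 35$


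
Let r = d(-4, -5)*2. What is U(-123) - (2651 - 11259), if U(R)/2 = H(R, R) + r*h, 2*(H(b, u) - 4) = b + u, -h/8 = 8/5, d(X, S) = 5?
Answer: 8114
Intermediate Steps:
h = -64/5 ≈ -12.800
H(b, u) = 4 + b/2 + u/2 (H(b, u) = 4 + (b + u)/2 = 4 + (b/2 + u/2) = 4 + b/2 + u/2)
r = 10 (r = 5*2 = 10)
U(R) = -248 + 2*R (U(R) = 2*((4 + R/2 + R/2) + 10*(-64/5)) = 2*((4 + R) - 128) = 2*(-124 + R) = -248 + 2*R)
U(-123) - (2651 - 11259) = (-248 + 2*(-123)) - (2651 - 11259) = (-248 - 246) - 1*(-8608) = -494 + 8608 = 8114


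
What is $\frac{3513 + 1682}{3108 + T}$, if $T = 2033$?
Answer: $\frac{5195}{5141} \approx 1.0105$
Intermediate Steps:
$\frac{3513 + 1682}{3108 + T} = \frac{3513 + 1682}{3108 + 2033} = \frac{5195}{5141}$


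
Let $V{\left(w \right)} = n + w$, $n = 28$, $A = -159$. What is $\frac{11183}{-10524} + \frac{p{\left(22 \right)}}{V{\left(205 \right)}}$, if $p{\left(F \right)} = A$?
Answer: $- \frac{4278955}{2452092} \approx -1.745$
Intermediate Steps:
$p{\left(F \right)} = -159$
$V{\left(w \right)} = 28 + w$
$\frac{11183}{-10524} + \frac{p{\left(22 \right)}}{V{\left(205 \right)}} = \frac{11183}{-10524} - \frac{159}{28 + 205} = 11183 \left(- \frac{1}{10524}\right) - \frac{159}{233} = - \frac{11183}{10524} - \frac{159}{233} = - \frac{4278955}{2452092}$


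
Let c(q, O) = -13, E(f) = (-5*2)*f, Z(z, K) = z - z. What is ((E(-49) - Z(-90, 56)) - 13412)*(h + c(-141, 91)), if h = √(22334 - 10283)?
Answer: 167986 - 38766*√1339 ≈ -1.2506e+6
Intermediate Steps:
Z(z, K) = 0
E(f) = -10*f
h = 3*√1339 (h = √12051 = 3*√1339 ≈ 109.78)
((E(-49) - Z(-90, 56)) - 13412)*(h + c(-141, 91)) = ((-10*(-49) - 1*0) - 13412)*(3*√1339 - 13) = ((490 + 0) - 13412)*(-13 + 3*√1339) = (490 - 13412)*(-13 + 3*√1339) = -12922*(-13 + 3*√1339) = 167986 - 38766*√1339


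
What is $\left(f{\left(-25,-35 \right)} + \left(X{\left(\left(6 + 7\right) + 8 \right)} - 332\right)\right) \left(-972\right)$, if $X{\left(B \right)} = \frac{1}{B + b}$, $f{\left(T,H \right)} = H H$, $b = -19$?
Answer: $-868482$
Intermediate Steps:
$f{\left(T,H \right)} = H^{2}$
$X{\left(B \right)} = \frac{1}{-19 + B}$ ($X{\left(B \right)} = \frac{1}{B - 19} = \frac{1}{-19 + B}$)
$\left(f{\left(-25,-35 \right)} + \left(X{\left(\left(6 + 7\right) + 8 \right)} - 332\right)\right) \left(-972\right) = \left(\left(-35\right)^{2} + \left(\frac{1}{-19 + \left(\left(6 + 7\right) + 8\right)} - 332\right)\right) \left(-972\right) = \left(1225 - \left(332 - \frac{1}{-19 + \left(13 + 8\right)}\right)\right) \left(-972\right) = \left(1225 - \left(332 - \frac{1}{-19 + 21}\right)\right) \left(-972\right) = \left(1225 - \left(332 - \frac{1}{2}\right)\right) \left(-972\right) = \left(1225 + \left(\frac{1}{2} - 332\right)\right) \left(-972\right) = \left(1225 - \frac{663}{2}\right) \left(-972\right) = \frac{1787}{2} \left(-972\right) = -868482$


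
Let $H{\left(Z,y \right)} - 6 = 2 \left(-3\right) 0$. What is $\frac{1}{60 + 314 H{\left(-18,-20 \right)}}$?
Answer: $\frac{1}{1944} \approx 0.0005144$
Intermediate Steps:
$H{\left(Z,y \right)} = 6$ ($H{\left(Z,y \right)} = 6 + 2 \left(-3\right) 0 = 6 - 0 = 6 + 0 = 6$)
$\frac{1}{60 + 314 H{\left(-18,-20 \right)}} = \frac{1}{60 + 314 \cdot 6} = \frac{1}{60 + 1884} = \frac{1}{1944}$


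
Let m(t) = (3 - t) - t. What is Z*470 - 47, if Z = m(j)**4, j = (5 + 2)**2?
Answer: 38281793703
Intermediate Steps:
j = 49 (j = 7**2 = 49)
m(t) = 3 - 2*t
Z = 81450625 (Z = (3 - 2*49)**4 = (3 - 98)**4 = (-95)**4 = 81450625)
Z*470 - 47 = 81450625*470 - 47 = 38281793750 - 47 = 38281793703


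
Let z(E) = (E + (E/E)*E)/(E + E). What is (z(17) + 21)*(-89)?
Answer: -1958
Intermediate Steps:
z(E) = 1 (z(E) = (E + 1*E)/((2*E)) = (E + E)*(1/(2*E)) = (2*E)*(1/(2*E)) = 1)
(z(17) + 21)*(-89) = (1 + 21)*(-89) = 22*(-89) = -1958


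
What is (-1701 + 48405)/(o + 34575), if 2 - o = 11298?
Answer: 46704/23279 ≈ 2.0063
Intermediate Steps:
o = -11296 (o = 2 - 1*11298 = 2 - 11298 = -11296)
(-1701 + 48405)/(o + 34575) = (-1701 + 48405)/(-11296 + 34575) = 46704/23279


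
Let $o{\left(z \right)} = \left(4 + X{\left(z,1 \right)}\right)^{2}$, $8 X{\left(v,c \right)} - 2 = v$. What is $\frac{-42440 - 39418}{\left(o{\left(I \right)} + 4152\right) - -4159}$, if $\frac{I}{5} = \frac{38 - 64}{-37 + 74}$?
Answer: $- \frac{56031801}{5698820} \approx -9.8322$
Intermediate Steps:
$X{\left(v,c \right)} = \frac{1}{4} + \frac{v}{8}$
$I = - \frac{130}{37}$ ($I = 5 \frac{38 - 64}{-37 + 74} = 5 \left(- \frac{26}{37}\right) = - \frac{130}{37} \approx -3.5135$)
$o{\left(z \right)} = \left(\frac{17}{4} + \frac{z}{8}\right)^{2}$ ($o{\left(z \right)} = \left(4 + \left(\frac{1}{4} + \frac{z}{8}\right)\right)^{2} = \left(\frac{17}{4} + \frac{z}{8}\right)^{2}$)
$\frac{-42440 - 39418}{\left(o{\left(I \right)} + 4152\right) - -4159} = \frac{-42440 - 39418}{\left(\frac{\left(34 - \frac{130}{37}\right)^{2}}{64} + 4152\right) - -4159} = - \frac{81858}{\left(\frac{\left(\frac{1128}{37}\right)^{2}}{64} + 4152\right) + 4159} = - \frac{81858}{\left(\frac{1}{64} \cdot \frac{1272384}{1369} + 4152\right) + 4159} = - \frac{81858}{\left(\frac{19881}{1369} + 4152\right) + 4159} = - \frac{81858}{\frac{5703969}{1369} + 4159} = - \frac{81858}{\frac{11397640}{1369}} = \left(-81858\right) \frac{1369}{11397640} = - \frac{56031801}{5698820}$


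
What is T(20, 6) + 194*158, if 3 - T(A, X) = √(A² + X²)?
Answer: 30655 - 2*√109 ≈ 30634.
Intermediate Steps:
T(A, X) = 3 - √(A² + X²)
T(20, 6) + 194*158 = (3 - √(20² + 6²)) + 194*158 = (3 - √(400 + 36)) + 30652 = (3 - √436) + 30652 = (3 - 2*√109) + 30652 = 30655 - 2*√109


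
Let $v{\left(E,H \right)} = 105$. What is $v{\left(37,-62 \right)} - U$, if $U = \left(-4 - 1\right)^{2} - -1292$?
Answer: $-1212$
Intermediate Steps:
$U = 1317$ ($U = \left(-5\right)^{2} + 1292 = 25 + 1292 = 1317$)
$v{\left(37,-62 \right)} - U = 105 - 1317 = -1212$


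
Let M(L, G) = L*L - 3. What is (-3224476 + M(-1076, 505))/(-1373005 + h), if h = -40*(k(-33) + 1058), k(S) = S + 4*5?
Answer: 2066703/1414805 ≈ 1.4608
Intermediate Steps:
M(L, G) = -3 + L² (M(L, G) = L² - 3 = -3 + L²)
k(S) = 20 + S (k(S) = S + 20 = 20 + S)
h = -41800 (h = -40*((20 - 33) + 1058) = -40*(-13 + 1058) = -40*1045 = -41800)
(-3224476 + M(-1076, 505))/(-1373005 + h) = (-3224476 + (-3 + (-1076)²))/(-1373005 - 41800) = (-3224476 + (-3 + 1157776))/(-1414805) = (-3224476 + 1157773)*(-1/1414805) = -2066703*(-1/1414805) = 2066703/1414805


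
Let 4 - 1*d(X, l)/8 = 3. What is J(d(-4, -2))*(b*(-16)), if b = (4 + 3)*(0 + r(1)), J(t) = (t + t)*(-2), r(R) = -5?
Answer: -17920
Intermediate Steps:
d(X, l) = 8 (d(X, l) = 32 - 8*3 = 32 - 24 = 8)
J(t) = -4*t (J(t) = (2*t)*(-2) = -4*t)
b = -35 (b = (4 + 3)*(0 - 5) = 7*(-5) = -35)
J(d(-4, -2))*(b*(-16)) = (-4*8)*(-35*(-16)) = -32*560 = -17920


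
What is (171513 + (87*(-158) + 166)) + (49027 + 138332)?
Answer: 345292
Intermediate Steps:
(171513 + (87*(-158) + 166)) + (49027 + 138332) = (171513 + (-13746 + 166)) + 187359 = (171513 - 13580) + 187359 = 157933 + 187359 = 345292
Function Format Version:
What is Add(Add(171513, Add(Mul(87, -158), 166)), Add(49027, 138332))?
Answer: 345292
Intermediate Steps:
Add(Add(171513, Add(Mul(87, -158), 166)), Add(49027, 138332)) = Add(Add(171513, Add(-13746, 166)), 187359) = Add(Add(171513, -13580), 187359) = Add(157933, 187359) = 345292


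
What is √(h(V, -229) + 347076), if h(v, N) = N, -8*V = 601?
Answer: √346847 ≈ 588.94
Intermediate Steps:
V = -601/8 (V = -⅛*601 = -601/8 ≈ -75.125)
√(h(V, -229) + 347076) = √(-229 + 347076) = √346847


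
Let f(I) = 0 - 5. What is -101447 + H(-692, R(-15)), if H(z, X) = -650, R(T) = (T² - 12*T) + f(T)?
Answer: -102097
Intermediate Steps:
f(I) = -5
R(T) = -5 + T² - 12*T (R(T) = (T² - 12*T) - 5 = -5 + T² - 12*T)
-101447 + H(-692, R(-15)) = -101447 - 650 = -102097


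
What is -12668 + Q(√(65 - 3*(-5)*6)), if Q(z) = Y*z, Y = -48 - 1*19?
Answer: -12668 - 67*√155 ≈ -13502.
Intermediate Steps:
Y = -67 (Y = -48 - 19 = -67)
Q(z) = -67*z
-12668 + Q(√(65 - 3*(-5)*6)) = -12668 - 67*√(65 - 3*(-5)*6) = -12668 - 67*√(65 + 15*6) = -12668 - 67*√(65 + 90) = -12668 - 67*√155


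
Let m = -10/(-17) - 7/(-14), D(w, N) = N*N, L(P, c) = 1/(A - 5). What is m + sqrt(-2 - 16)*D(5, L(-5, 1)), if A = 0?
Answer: 37/34 + 3*I*sqrt(2)/25 ≈ 1.0882 + 0.16971*I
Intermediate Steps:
L(P, c) = -1/5 (L(P, c) = 1/(0 - 5) = 1/(-5) = -1/5)
D(w, N) = N**2
m = 37/34 (m = -10*(-1/17) - 7*(-1/14) = 10/17 + 1/2 = 37/34 ≈ 1.0882)
m + sqrt(-2 - 16)*D(5, L(-5, 1)) = 37/34 + sqrt(-2 - 16)*(-1/5)**2 = 37/34 + sqrt(-18)*(1/25) = 37/34 + (3*I*sqrt(2))*(1/25) = 37/34 + 3*I*sqrt(2)/25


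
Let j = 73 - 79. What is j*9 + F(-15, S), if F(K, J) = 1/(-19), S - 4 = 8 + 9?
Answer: -1027/19 ≈ -54.053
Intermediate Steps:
j = -6
S = 21 (S = 4 + (8 + 9) = 4 + 17 = 21)
F(K, J) = -1/19
j*9 + F(-15, S) = -6*9 - 1/19 = -54 - 1/19 = -1027/19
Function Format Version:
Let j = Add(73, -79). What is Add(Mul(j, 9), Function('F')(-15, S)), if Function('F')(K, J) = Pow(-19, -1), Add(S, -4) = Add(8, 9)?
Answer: Rational(-1027, 19) ≈ -54.053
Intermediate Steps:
j = -6
S = 21 (S = Add(4, Add(8, 9)) = Add(4, 17) = 21)
Function('F')(K, J) = Rational(-1, 19)
Add(Mul(j, 9), Function('F')(-15, S)) = Add(Mul(-6, 9), Rational(-1, 19)) = Add(-54, Rational(-1, 19)) = Rational(-1027, 19)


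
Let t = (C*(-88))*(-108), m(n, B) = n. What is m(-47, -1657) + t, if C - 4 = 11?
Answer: 142513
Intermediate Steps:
C = 15 (C = 4 + 11 = 15)
t = 142560 (t = (15*(-88))*(-108) = -1320*(-108) = 142560)
m(-47, -1657) + t = -47 + 142560 = 142513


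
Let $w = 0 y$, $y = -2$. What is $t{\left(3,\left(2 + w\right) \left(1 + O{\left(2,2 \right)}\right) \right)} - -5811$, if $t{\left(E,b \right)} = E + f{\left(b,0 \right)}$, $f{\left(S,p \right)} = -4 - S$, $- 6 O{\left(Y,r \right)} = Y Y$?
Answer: $\frac{17428}{3} \approx 5809.3$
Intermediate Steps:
$O{\left(Y,r \right)} = - \frac{Y^{2}}{6}$ ($O{\left(Y,r \right)} = - \frac{Y Y}{6} = - \frac{Y^{2}}{6}$)
$w = 0$ ($w = 0 \left(-2\right) = 0$)
$t{\left(E,b \right)} = -4 + E - b$ ($t{\left(E,b \right)} = E - \left(4 + b\right) = -4 + E - b$)
$t{\left(3,\left(2 + w\right) \left(1 + O{\left(2,2 \right)}\right) \right)} - -5811 = \left(-4 + 3 - \left(2 + 0\right) \left(1 - \frac{2^{2}}{6}\right)\right) - -5811 = \left(-4 + 3 - 2 \left(1 - \frac{2}{3}\right)\right) + 5811 = \left(-4 + 3 - 2 \cdot \frac{1}{3}\right) + 5811 = \left(-4 + 3 - \frac{2}{3}\right) + 5811 = - \frac{5}{3} + 5811 = \frac{17428}{3}$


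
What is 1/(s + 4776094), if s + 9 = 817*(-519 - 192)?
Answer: 1/4195198 ≈ 2.3837e-7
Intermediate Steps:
s = -580896 (s = -9 + 817*(-519 - 192) = -9 + 817*(-711) = -9 - 580887 = -580896)
1/(s + 4776094) = 1/(-580896 + 4776094) = 1/4195198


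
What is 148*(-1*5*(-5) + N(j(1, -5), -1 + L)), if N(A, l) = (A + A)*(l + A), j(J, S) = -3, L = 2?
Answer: 5476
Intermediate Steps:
N(A, l) = 2*A*(A + l) (N(A, l) = (2*A)*(A + l) = 2*A*(A + l))
148*(-1*5*(-5) + N(j(1, -5), -1 + L)) = 148*(-1*5*(-5) + 2*(-3)*(-3 + (-1 + 2))) = 148*(-5*(-5) + 2*(-3)*(-3 + 1)) = 148*(25 + 2*(-3)*(-2)) = 148*(25 + 12) = 148*37 = 5476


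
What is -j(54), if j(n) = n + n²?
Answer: -2970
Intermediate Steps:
-j(54) = -54*(1 + 54) = -54*55 = -1*2970 = -2970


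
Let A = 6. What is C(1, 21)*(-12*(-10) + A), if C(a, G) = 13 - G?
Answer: -1008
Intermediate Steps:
C(1, 21)*(-12*(-10) + A) = (13 - 1*21)*(-12*(-10) + 6) = (13 - 21)*(120 + 6) = -8*126 = -1008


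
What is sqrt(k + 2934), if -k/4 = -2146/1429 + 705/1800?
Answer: sqrt(5400374069190)/42870 ≈ 54.207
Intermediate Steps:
k = 190357/42870 (k = -4*(-2146/1429 + 705/1800) = -4*(-2146*1/1429 + 705*(1/1800)) = -4*(-2146/1429 + 47/120) = -4*(-190357/171480) = 190357/42870 ≈ 4.4403)
sqrt(k + 2934) = sqrt(190357/42870 + 2934) = sqrt(125970937/42870) = sqrt(5400374069190)/42870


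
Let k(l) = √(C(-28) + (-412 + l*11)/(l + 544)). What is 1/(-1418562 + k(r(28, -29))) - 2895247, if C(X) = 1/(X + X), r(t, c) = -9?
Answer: -19394632899403354178233/6698783523270599 - 2*I*√24260110/20096350569811797 ≈ -2.8952e+6 - 4.9018e-13*I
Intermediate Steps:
C(X) = 1/(2*X)
k(l) = √(-1/56 + (-412 + 11*l)/(544 + l)) (k(l) = √((½)/(-28) + (-412 + l*11)/(l + 544)) = √((½)*(-1/28) + (-412 + 11*l)/(544 + l)) = √(-1/56 + (-412 + 11*l)/(544 + l)))
1/(-1418562 + k(r(28, -29))) - 2895247 = 1/(-1418562 + √1722*√((-192 + 5*(-9))/(544 - 9))/28) - 2895247 = 1/(-1418562 + √1722*√((-192 - 45)/535)/28) - 2895247 = 1/(-1418562 + √1722*√((1/535)*(-237))/28) - 2895247 = 1/(-1418562 + √1722*√(-237/535)/28) - 2895247 = 1/(-1418562 + √1722*(I*√126795/535)/28) - 2895247 = 1/(-1418562 + 3*I*√24260110/14980) - 2895247 = -2895247 + 1/(-1418562 + 3*I*√24260110/14980)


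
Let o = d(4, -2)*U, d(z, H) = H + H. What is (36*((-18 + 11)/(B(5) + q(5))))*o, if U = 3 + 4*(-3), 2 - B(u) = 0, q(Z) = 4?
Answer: -1512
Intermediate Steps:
B(u) = 2 (B(u) = 2 - 1*0 = 2 + 0 = 2)
d(z, H) = 2*H
U = -9 (U = 3 - 12 = -9)
o = 36 (o = (2*(-2))*(-9) = -4*(-9) = 36)
(36*((-18 + 11)/(B(5) + q(5))))*o = (36*((-18 + 11)/(2 + 4)))*36 = (36*(-7/6))*36 = -42*36 = -1512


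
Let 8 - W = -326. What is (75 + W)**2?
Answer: 167281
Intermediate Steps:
W = 334 (W = 8 - 1*(-326) = 8 + 326 = 334)
(75 + W)**2 = (75 + 334)**2 = 409**2 = 167281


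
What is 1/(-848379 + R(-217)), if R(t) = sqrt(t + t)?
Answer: -121197/102820989725 - I*sqrt(434)/719746928075 ≈ -1.1787e-6 - 2.8944e-11*I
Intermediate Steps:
R(t) = sqrt(2)*sqrt(t) (R(t) = sqrt(2*t) = sqrt(2)*sqrt(t))
1/(-848379 + R(-217)) = 1/(-848379 + sqrt(2)*sqrt(-217)) = 1/(-848379 + sqrt(2)*(I*sqrt(217))) = 1/(-848379 + I*sqrt(434))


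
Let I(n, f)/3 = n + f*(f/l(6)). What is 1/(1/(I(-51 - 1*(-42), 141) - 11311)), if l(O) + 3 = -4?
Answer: -139009/7 ≈ -19858.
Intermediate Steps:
l(O) = -7 (l(O) = -3 - 4 = -7)
I(n, f) = 3*n - 3*f²/7 (I(n, f) = 3*(n + f*(f/(-7))) = 3*(n + f*(f*(-⅐))) = 3*(n + f*(-f/7)) = 3*(n - f²/7) = 3*n - 3*f²/7)
1/(1/(I(-51 - 1*(-42), 141) - 11311)) = 1/(1/((3*(-51 - 1*(-42)) - 3/7*141²) - 11311)) = 1/(1/((3*(-51 + 42) - 3/7*19881) - 11311)) = 1/(1/((3*(-9) - 59643/7) - 11311)) = 1/(1/((-27 - 59643/7) - 11311)) = 1/(1/(-59832/7 - 11311)) = 1/(1/(-139009/7)) = 1/(-7/139009) = -139009/7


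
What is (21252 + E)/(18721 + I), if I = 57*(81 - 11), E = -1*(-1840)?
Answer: 23092/22711 ≈ 1.0168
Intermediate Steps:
E = 1840
I = 3990 (I = 57*70 = 3990)
(21252 + E)/(18721 + I) = (21252 + 1840)/(18721 + 3990) = 23092/22711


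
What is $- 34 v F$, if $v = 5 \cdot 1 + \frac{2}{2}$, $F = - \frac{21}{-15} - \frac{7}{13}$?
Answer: $- \frac{11424}{65} \approx -175.75$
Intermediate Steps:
$F = \frac{56}{65}$ ($F = \left(-21\right) \left(- \frac{1}{15}\right) - \frac{7}{13} = \frac{7}{5} - \frac{7}{13} = \frac{56}{65} \approx 0.86154$)
$v = 6$ ($v = 5 + 2 \cdot \frac{1}{2} = 5 + 1 = 6$)
$- 34 v F = \left(-34\right) 6 \cdot \frac{56}{65} = \left(-204\right) \frac{56}{65} = - \frac{11424}{65}$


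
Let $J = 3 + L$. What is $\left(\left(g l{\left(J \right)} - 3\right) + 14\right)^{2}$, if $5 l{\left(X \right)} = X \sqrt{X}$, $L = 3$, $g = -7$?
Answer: $\frac{13609}{25} - \frac{924 \sqrt{6}}{5} \approx 91.694$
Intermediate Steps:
$J = 6$ ($J = 3 + 3 = 6$)
$l{\left(X \right)} = \frac{X^{\frac{3}{2}}}{5}$ ($l{\left(X \right)} = \frac{X \sqrt{X}}{5} = \frac{X^{\frac{3}{2}}}{5}$)
$\left(\left(g l{\left(J \right)} - 3\right) + 14\right)^{2} = \left(\left(- 7 \frac{6^{\frac{3}{2}}}{5} - 3\right) + 14\right)^{2} = \left(\left(- 7 \frac{6 \sqrt{6}}{5} - 3\right) + 14\right)^{2} = \left(\left(- \frac{42 \sqrt{6}}{5} - 3\right) + 14\right)^{2} = \left(\left(-3 - \frac{42 \sqrt{6}}{5}\right) + 14\right)^{2} = \left(11 - \frac{42 \sqrt{6}}{5}\right)^{2}$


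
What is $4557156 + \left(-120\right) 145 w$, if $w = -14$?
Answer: $4800756$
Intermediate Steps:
$4557156 + \left(-120\right) 145 w = 4557156 + \left(-120\right) 145 \left(-14\right) = 4557156 - -243600 = 4557156 + 243600 = 4800756$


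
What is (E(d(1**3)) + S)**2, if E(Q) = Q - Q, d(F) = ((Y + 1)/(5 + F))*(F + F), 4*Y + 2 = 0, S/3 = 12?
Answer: 1296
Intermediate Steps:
S = 36 (S = 3*12 = 36)
Y = -1/2 (Y = -1/2 + (1/4)*0 = -1/2 + 0 = -1/2 ≈ -0.50000)
d(F) = F/(5 + F) (d(F) = ((-1/2 + 1)/(5 + F))*(F + F) = (1/(2*(5 + F)))*(2*F) = F/(5 + F))
E(Q) = 0
(E(d(1**3)) + S)**2 = (0 + 36)**2 = 36**2 = 1296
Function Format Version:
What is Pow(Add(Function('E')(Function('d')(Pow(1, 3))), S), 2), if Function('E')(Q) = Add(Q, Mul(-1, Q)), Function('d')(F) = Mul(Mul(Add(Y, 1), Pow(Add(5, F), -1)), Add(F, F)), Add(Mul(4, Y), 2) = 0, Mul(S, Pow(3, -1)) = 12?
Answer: 1296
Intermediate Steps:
S = 36 (S = Mul(3, 12) = 36)
Y = Rational(-1, 2) (Y = Add(Rational(-1, 2), Mul(Rational(1, 4), 0)) = Add(Rational(-1, 2), 0) = Rational(-1, 2) ≈ -0.50000)
Function('d')(F) = Mul(F, Pow(Add(5, F), -1)) (Function('d')(F) = Mul(Mul(Add(Rational(-1, 2), 1), Pow(Add(5, F), -1)), Add(F, F)) = Mul(Mul(Rational(1, 2), Pow(Add(5, F), -1)), Mul(2, F)) = Mul(F, Pow(Add(5, F), -1)))
Function('E')(Q) = 0
Pow(Add(Function('E')(Function('d')(Pow(1, 3))), S), 2) = Pow(Add(0, 36), 2) = Pow(36, 2) = 1296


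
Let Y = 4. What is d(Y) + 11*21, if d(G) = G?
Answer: 235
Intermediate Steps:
d(Y) + 11*21 = 4 + 11*21 = 4 + 231 = 235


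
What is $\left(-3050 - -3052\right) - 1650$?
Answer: $-1648$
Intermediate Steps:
$\left(-3050 - -3052\right) - 1650 = \left(-3050 + 3052\right) - 1650 = 2 - 1650 = -1648$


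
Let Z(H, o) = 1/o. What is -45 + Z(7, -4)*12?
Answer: -48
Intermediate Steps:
-45 + Z(7, -4)*12 = -45 + 12/(-4) = -45 - ¼*12 = -45 - 3 = -48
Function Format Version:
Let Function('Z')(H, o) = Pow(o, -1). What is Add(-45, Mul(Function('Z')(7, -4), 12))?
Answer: -48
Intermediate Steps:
Add(-45, Mul(Function('Z')(7, -4), 12)) = Add(-45, Mul(Pow(-4, -1), 12)) = Add(-45, Mul(Rational(-1, 4), 12)) = Add(-45, -3) = -48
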